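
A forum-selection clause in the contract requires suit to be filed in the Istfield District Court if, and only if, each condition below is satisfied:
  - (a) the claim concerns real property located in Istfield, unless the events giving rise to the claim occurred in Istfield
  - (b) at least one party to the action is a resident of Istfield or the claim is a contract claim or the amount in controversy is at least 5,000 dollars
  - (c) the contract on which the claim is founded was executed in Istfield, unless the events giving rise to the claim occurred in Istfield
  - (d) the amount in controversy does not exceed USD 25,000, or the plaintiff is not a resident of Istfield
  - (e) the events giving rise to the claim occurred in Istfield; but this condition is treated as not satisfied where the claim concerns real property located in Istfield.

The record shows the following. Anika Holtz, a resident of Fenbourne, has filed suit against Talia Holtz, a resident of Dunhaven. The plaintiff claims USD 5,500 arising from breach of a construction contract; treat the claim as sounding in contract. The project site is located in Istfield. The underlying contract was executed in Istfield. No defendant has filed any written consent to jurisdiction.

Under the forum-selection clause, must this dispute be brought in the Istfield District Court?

Yes

The Istfield District Court:
  (a) The claim does not concern real property. The proviso rescues it, though: the operative events occurred in Istfield. Met.
  (b) The claim is a contract claim, so this disjunct is met. Satisfied.
  (c) The contract was executed in Istfield. Met.
  (d) The amount in controversy is USD 5,500, within the USD 25,000 ceiling — that alternative is enough. Condition met.
  (e) The operative events occurred in Istfield. And the carve-out is inapplicable — the claim does not concern real property. Condition met.
  → The clause applies.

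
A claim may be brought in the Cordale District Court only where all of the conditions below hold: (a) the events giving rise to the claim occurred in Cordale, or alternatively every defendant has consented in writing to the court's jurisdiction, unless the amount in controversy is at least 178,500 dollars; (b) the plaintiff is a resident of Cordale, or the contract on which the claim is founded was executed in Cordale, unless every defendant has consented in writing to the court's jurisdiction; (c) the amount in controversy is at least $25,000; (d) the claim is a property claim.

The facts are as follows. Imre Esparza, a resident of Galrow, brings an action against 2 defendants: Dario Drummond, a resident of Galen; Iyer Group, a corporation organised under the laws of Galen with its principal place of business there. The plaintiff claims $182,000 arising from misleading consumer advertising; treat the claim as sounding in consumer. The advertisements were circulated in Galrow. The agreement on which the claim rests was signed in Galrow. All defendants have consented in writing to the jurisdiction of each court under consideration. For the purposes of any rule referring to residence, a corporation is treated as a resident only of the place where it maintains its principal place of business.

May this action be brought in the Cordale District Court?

The Cordale District Court:
  (a) Every defendant has filed written consent, so this disjunct is met. Condition met.
  (b) The plaintiff resides in Galrow, not Cordale; the contract was executed in Galrow, not Cordale — no alternative holds. The proviso rescues it, though: every defendant has filed written consent. Met.
  (c) The amount in controversy is 182,000 dollars, which meets the USD 25,000 floor. Condition met.
  (d) The claim is a consumer claim, not a property claim. Condition not met.
  → Not every requirement is met — no jurisdiction.

No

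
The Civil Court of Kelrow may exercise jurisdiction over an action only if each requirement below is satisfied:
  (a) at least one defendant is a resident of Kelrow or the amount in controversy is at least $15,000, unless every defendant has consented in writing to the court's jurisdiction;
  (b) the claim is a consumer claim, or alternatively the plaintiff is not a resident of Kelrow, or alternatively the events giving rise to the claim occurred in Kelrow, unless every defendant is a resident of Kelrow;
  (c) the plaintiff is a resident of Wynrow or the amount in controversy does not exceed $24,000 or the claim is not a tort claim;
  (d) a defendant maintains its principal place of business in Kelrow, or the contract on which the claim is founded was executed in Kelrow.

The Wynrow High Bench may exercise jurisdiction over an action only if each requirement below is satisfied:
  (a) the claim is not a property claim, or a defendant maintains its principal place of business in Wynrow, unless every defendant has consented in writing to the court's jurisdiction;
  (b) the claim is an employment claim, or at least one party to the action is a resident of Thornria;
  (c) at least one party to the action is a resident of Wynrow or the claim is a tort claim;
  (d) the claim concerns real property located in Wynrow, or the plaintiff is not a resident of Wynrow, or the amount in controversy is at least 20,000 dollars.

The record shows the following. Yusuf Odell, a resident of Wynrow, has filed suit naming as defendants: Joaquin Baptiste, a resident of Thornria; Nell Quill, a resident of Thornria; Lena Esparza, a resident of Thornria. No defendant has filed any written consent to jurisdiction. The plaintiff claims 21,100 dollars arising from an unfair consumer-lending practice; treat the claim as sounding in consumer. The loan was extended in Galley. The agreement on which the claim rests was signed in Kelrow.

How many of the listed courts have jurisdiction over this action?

The Civil Court of Kelrow:
  (a) The amount in controversy is $21,100, which meets the 15,000 dollars floor, so one alternative holds. Satisfied.
  (b) The claim is a consumer claim, which satisfies one of the alternatives. Satisfied.
  (c) The plaintiff resides in Wynrow, so this disjunct is met. Satisfied.
  (d) The contract was executed in Kelrow, so this disjunct is met. Met.
  → The court has jurisdiction.
The Wynrow High Bench:
  (a) The claim is a consumer claim, not a property claim, which satisfies one of the alternatives. Met.
  (b) Joaquin Baptiste resides in Thornria, which satisfies one of the alternatives. Met.
  (c) Yusuf Odell resides in Wynrow, which satisfies one of the alternatives. Met.
  (d) The amount in controversy is 21,100 dollars, which meets the $20,000 floor, so this disjunct is met. Satisfied.
  → Jurisdiction lies.
Courts with jurisdiction: the Civil Court of Kelrow, the Wynrow High Bench — 2 in total.

2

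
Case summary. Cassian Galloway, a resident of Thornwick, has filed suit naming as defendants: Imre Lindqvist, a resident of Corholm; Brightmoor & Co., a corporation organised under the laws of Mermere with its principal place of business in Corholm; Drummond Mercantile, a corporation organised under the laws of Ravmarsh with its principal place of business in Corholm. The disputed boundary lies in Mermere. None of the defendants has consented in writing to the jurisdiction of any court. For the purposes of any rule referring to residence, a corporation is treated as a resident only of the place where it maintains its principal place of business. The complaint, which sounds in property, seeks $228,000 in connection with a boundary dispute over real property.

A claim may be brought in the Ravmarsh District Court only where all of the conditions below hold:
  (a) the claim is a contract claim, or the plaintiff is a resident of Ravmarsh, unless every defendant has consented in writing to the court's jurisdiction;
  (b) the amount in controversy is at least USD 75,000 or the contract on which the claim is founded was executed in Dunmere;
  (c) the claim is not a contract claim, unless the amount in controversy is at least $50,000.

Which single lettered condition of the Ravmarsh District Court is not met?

The Ravmarsh District Court:
  (a) The claim is a property claim, not a contract claim; the plaintiff resides in Thornwick, not Ravmarsh — every alternative fails. Nor does the 'unless' clause help: no such written consent has been filed. Condition not met.
  (b) The amount in controversy is $228,000, which meets the $75,000 floor, which satisfies one of the alternatives. Met.
  (c) The claim is a property claim, not a contract claim. Condition met.
Only condition (a) fails.

(a)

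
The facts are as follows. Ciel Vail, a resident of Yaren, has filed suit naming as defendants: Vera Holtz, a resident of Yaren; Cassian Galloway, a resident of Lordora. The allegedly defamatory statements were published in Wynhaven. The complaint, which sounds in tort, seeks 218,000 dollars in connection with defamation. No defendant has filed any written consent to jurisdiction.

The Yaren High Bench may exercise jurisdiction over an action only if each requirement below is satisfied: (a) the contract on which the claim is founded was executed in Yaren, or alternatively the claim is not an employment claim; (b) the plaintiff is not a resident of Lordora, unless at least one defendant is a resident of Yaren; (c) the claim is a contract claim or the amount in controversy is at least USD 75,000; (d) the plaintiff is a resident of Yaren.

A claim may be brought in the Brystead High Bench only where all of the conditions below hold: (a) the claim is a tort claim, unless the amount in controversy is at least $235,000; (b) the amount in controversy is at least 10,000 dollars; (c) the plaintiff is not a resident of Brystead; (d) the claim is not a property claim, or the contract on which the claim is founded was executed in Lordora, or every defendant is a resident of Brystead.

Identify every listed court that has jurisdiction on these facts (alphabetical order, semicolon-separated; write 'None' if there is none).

The Yaren High Bench:
  (a) The claim is a tort claim, not an employment claim, so one alternative holds. Met.
  (b) The plaintiff resides in Yaren, which is not Lordora. Met.
  (c) The amount in controversy is $218,000, which meets the 75,000 dollars floor, which satisfies one of the alternatives. Met.
  (d) The plaintiff resides in Yaren. Condition met.
  → All conditions met; jurisdiction exists.
The Brystead High Bench:
  (a) The claim is a tort claim. Met.
  (b) The amount in controversy is 218,000 dollars, which meets the $10,000 floor. Condition met.
  (c) The plaintiff resides in Yaren, which is not Brystead. Met.
  (d) The claim is a tort claim, not a property claim — that alternative is enough. Satisfied.
  → Jurisdiction lies.

the Brystead High Bench; the Yaren High Bench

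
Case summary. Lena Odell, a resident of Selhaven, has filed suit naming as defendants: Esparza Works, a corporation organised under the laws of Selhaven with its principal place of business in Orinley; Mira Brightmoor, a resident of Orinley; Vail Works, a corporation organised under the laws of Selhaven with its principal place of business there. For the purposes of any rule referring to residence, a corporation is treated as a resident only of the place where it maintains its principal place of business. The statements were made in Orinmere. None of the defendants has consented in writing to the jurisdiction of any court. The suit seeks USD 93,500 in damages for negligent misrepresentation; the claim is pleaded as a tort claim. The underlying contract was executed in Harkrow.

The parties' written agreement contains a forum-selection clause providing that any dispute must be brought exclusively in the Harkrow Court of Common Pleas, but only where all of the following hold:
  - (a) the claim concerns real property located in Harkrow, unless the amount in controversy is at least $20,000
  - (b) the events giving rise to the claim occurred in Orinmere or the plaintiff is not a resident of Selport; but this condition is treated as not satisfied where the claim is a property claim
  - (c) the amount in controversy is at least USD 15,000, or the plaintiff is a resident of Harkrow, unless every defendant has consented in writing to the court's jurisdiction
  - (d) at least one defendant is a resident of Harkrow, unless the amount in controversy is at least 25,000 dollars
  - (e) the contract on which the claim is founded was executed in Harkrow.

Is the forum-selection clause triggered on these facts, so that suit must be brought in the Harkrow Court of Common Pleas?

Yes

The Harkrow Court of Common Pleas:
  (a) The claim does not concern real property. The proviso rescues it, though: the amount in controversy is 93,500 dollars, which meets the 20,000 dollars floor. Met.
  (b) The operative events occurred in Orinmere, which satisfies one of the alternatives. The exception is not triggered, since the claim is a tort claim, not a property claim. Condition met.
  (c) The amount in controversy is USD 93,500, which meets the 15,000 dollars floor, so one alternative holds. Satisfied.
  (d) No defendant resides in Harkrow (they reside in Orinley, Orinley, Selhaven). But the amount in controversy is USD 93,500, which meets the USD 25,000 floor, and the 'unless' clause therefore excuses the requirement. Satisfied.
  (e) The contract was executed in Harkrow. Satisfied.
  → Forum clause is triggered.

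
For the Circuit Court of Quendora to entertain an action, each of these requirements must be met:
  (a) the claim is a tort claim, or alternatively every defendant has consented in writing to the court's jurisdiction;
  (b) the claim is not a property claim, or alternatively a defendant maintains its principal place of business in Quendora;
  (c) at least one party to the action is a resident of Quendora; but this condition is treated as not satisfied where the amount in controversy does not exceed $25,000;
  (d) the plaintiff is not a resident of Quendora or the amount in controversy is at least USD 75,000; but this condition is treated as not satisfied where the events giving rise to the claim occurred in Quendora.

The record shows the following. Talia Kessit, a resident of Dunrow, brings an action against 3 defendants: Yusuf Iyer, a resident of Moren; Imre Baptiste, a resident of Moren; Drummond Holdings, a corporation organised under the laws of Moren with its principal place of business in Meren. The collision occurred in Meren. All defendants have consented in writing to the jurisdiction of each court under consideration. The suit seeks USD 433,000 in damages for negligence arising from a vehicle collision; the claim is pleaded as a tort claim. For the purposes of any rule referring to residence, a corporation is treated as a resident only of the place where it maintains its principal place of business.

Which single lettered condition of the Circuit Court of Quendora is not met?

The Circuit Court of Quendora:
  (a) The claim is a tort claim, so this disjunct is met. Satisfied.
  (b) The claim is a tort claim, not a property claim, which satisfies one of the alternatives. Satisfied.
  (c) No party resides in Quendora. Not satisfied.
  (d) The plaintiff resides in Dunrow, which is not Quendora, so this disjunct is met. The carve-out does not apply: the operative events occurred in Meren, not Quendora. Condition met.
Only condition (c) fails.

(c)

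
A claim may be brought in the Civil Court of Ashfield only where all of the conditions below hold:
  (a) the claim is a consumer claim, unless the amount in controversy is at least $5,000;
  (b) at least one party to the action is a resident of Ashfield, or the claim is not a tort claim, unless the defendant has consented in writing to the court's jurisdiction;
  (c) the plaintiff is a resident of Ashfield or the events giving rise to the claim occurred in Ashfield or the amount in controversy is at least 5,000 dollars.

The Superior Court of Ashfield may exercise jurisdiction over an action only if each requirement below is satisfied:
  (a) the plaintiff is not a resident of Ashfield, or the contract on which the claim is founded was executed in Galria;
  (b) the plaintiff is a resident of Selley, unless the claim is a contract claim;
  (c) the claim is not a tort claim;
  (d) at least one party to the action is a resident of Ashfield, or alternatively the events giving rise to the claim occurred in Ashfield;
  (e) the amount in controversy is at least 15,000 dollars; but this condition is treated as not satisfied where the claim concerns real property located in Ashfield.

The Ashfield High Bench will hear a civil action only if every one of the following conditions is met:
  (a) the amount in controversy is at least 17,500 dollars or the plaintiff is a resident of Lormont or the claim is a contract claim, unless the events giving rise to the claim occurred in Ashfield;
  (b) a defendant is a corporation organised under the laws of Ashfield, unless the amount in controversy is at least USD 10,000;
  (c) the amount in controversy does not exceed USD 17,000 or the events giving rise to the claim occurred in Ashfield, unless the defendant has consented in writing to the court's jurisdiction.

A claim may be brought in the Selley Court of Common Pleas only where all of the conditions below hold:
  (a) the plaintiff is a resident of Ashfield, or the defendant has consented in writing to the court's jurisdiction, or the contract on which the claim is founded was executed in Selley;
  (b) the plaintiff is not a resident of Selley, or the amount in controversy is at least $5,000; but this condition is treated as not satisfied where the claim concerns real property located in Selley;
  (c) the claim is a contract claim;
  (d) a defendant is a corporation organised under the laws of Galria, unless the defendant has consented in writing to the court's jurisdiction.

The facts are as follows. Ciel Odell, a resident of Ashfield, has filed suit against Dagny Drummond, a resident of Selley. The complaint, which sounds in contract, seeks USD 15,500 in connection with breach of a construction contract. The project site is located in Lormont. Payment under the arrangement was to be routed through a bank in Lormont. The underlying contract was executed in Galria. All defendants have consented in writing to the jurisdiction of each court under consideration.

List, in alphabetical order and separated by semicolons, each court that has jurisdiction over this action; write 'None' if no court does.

The Civil Court of Ashfield:
  (a) The claim is a contract claim, not a consumer claim. The proviso rescues it, though: the amount in controversy is $15,500, which meets the $5,000 floor. Condition met.
  (b) Ciel Odell resides in Ashfield, which satisfies one of the alternatives. Satisfied.
  (c) The plaintiff resides in Ashfield, so one alternative holds. Condition met.
  → Jurisdiction lies.
The Superior Court of Ashfield:
  (a) The contract was executed in Galria, so one alternative holds. Met.
  (b) The plaintiff resides in Ashfield, not Selley. However, the claim is a contract claim, so the 'unless' proviso supplies this condition. Met.
  (c) The claim is a contract claim, not a tort claim. Satisfied.
  (d) Ciel Odell resides in Ashfield, which satisfies one of the alternatives. Met.
  (e) The amount in controversy is 15,500 dollars, which meets the 15,000 dollars floor. And the carve-out is inapplicable — the claim does not concern real property. Condition met.
  → All conditions met; jurisdiction exists.
The Ashfield High Bench:
  (a) The claim is a contract claim, so one alternative holds. Satisfied.
  (b) No defendant is a corporation. However, the amount in controversy is 15,500 dollars, which meets the $10,000 floor, so the 'unless' proviso supplies this condition. Satisfied.
  (c) The amount in controversy is USD 15,500, within the USD 17,000 ceiling — that alternative is enough. Met.
  → Every requirement is satisfied — jurisdiction.
The Selley Court of Common Pleas:
  (a) The plaintiff resides in Ashfield — that alternative is enough. Condition met.
  (b) The plaintiff resides in Ashfield, which is not Selley — that alternative is enough. And the carve-out is inapplicable — the claim does not concern real property. Satisfied.
  (c) The claim is a contract claim. Met.
  (d) No defendant is a corporation. The proviso rescues it, though: every defendant has filed written consent. Met.
  → Jurisdiction lies.

the Ashfield High Bench; the Civil Court of Ashfield; the Selley Court of Common Pleas; the Superior Court of Ashfield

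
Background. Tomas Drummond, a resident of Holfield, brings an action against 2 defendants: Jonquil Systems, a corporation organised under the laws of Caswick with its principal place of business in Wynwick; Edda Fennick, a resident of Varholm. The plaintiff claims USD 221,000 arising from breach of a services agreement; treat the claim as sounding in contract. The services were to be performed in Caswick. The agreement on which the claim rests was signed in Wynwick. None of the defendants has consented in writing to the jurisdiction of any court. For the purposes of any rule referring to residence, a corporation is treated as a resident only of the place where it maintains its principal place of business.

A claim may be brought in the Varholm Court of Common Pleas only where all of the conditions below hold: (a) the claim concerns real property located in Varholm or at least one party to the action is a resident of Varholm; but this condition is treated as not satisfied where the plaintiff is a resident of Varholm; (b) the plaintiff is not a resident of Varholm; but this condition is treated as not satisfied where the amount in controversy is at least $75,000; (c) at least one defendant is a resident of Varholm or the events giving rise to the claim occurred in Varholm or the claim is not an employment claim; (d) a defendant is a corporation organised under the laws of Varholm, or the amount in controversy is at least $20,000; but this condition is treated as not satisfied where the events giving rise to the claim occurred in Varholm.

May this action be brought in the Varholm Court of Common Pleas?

The Varholm Court of Common Pleas:
  (a) Edda Fennick resides in Varholm, so this disjunct is met. And the carve-out is inapplicable — the plaintiff resides in Holfield, not Varholm. Satisfied.
  (b) The plaintiff resides in Holfield, which is not Varholm. But the carve-out bites: the amount in controversy is $221,000, which meets the $75,000 floor. Not met.
  (c) Edda Fennick resides in Varholm, so this disjunct is met. Condition met.
  (d) The amount in controversy is 221,000 dollars, which meets the 20,000 dollars floor, so this disjunct is met. The exception is not triggered, since the operative events occurred in Caswick, not Varholm. Met.
  → No jurisdiction.

No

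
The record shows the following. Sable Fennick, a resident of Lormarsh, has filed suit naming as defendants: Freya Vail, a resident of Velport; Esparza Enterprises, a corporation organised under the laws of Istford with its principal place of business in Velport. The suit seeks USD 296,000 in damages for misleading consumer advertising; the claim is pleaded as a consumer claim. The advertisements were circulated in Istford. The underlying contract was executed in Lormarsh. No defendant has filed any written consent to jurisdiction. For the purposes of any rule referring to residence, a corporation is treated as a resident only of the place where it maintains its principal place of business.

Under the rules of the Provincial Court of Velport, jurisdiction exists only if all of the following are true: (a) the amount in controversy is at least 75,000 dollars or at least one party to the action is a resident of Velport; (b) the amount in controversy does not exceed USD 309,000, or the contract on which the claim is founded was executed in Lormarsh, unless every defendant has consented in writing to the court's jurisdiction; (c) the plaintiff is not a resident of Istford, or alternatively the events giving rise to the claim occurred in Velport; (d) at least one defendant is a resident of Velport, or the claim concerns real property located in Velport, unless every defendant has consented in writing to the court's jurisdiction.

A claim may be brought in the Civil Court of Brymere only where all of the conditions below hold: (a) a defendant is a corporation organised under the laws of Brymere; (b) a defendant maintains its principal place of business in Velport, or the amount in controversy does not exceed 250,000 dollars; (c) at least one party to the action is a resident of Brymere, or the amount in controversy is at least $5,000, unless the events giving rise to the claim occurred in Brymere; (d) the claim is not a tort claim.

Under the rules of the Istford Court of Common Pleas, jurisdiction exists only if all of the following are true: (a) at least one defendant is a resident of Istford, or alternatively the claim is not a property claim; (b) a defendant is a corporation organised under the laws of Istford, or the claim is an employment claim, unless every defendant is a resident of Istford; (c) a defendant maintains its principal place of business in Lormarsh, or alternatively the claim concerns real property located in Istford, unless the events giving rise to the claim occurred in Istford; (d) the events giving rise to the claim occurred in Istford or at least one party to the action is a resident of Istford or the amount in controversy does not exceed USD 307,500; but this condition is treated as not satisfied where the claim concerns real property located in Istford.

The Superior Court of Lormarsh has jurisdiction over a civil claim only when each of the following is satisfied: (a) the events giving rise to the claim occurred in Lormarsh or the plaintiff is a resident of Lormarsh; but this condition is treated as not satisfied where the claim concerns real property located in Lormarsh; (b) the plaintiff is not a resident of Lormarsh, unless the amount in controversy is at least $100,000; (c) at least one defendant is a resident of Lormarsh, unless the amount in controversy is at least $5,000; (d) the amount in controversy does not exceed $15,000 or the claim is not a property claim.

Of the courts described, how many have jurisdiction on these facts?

The Provincial Court of Velport:
  (a) The amount in controversy is USD 296,000, which meets the USD 75,000 floor, so one alternative holds. Satisfied.
  (b) The amount in controversy is 296,000 dollars, within the 309,000 dollars ceiling, so one alternative holds. Satisfied.
  (c) The plaintiff resides in Lormarsh, which is not Istford — that alternative is enough. Satisfied.
  (d) Freya Vail resides in Velport, which satisfies one of the alternatives. Met.
  → Jurisdiction lies.
The Civil Court of Brymere:
  (a) The corporate defendant(s) are organised in Istford, not Brymere. Condition not met.
  (b) Esparza Enterprises has its principal place of business in Velport, which satisfies one of the alternatives. Condition met.
  (c) The amount in controversy is USD 296,000, which meets the USD 5,000 floor, so this disjunct is met. Condition met.
  (d) The claim is a consumer claim, not a tort claim. Satisfied.
  → Not every requirement is met — no jurisdiction.
The Istford Court of Common Pleas:
  (a) The claim is a consumer claim, not a property claim, which satisfies one of the alternatives. Condition met.
  (b) Esparza Enterprises is organised under the laws of Istford, so one alternative holds. Met.
  (c) The corporate defendant(s) have their principal place of business in Velport, not Lormarsh; the claim does not concern real property — every alternative fails. However, the operative events occurred in Istford, so the 'unless' proviso supplies this condition. Met.
  (d) The operative events occurred in Istford — that alternative is enough. And the carve-out is inapplicable — the claim does not concern real property. Satisfied.
  → Every requirement is satisfied — jurisdiction.
The Superior Court of Lormarsh:
  (a) The plaintiff resides in Lormarsh — that alternative is enough. The carve-out does not apply: the claim does not concern real property. Satisfied.
  (b) The plaintiff resides in Lormarsh. The proviso rescues it, though: the amount in controversy is $296,000, which meets the USD 100,000 floor. Met.
  (c) No defendant resides in Lormarsh (they reside in Velport, Velport). The proviso rescues it, though: the amount in controversy is 296,000 dollars, which meets the 5,000 dollars floor. Condition met.
  (d) The claim is a consumer claim, not a property claim, which satisfies one of the alternatives. Condition met.
  → All conditions met; jurisdiction exists.
Courts with jurisdiction: the Provincial Court of Velport, the Istford Court of Common Pleas, the Superior Court of Lormarsh — 3 in total.

3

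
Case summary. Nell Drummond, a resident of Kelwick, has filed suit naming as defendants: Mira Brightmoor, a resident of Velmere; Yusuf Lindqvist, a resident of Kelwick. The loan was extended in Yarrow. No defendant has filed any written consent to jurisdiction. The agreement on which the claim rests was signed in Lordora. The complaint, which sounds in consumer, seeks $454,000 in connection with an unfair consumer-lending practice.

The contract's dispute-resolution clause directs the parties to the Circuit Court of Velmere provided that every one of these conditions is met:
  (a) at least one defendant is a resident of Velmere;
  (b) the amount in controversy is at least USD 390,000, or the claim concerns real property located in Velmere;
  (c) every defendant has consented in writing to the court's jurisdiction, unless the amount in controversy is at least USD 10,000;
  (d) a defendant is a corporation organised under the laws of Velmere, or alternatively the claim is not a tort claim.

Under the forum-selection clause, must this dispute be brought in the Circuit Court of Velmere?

Yes

The Circuit Court of Velmere:
  (a) Mira Brightmoor resides in Velmere. Met.
  (b) The amount in controversy is USD 454,000, which meets the 390,000 dollars floor, so this disjunct is met. Satisfied.
  (c) No such written consent has been filed. However, the amount in controversy is 454,000 dollars, which meets the $10,000 floor, so the 'unless' proviso supplies this condition. Met.
  (d) The claim is a consumer claim, not a tort claim, so one alternative holds. Met.
  → Forum clause is triggered.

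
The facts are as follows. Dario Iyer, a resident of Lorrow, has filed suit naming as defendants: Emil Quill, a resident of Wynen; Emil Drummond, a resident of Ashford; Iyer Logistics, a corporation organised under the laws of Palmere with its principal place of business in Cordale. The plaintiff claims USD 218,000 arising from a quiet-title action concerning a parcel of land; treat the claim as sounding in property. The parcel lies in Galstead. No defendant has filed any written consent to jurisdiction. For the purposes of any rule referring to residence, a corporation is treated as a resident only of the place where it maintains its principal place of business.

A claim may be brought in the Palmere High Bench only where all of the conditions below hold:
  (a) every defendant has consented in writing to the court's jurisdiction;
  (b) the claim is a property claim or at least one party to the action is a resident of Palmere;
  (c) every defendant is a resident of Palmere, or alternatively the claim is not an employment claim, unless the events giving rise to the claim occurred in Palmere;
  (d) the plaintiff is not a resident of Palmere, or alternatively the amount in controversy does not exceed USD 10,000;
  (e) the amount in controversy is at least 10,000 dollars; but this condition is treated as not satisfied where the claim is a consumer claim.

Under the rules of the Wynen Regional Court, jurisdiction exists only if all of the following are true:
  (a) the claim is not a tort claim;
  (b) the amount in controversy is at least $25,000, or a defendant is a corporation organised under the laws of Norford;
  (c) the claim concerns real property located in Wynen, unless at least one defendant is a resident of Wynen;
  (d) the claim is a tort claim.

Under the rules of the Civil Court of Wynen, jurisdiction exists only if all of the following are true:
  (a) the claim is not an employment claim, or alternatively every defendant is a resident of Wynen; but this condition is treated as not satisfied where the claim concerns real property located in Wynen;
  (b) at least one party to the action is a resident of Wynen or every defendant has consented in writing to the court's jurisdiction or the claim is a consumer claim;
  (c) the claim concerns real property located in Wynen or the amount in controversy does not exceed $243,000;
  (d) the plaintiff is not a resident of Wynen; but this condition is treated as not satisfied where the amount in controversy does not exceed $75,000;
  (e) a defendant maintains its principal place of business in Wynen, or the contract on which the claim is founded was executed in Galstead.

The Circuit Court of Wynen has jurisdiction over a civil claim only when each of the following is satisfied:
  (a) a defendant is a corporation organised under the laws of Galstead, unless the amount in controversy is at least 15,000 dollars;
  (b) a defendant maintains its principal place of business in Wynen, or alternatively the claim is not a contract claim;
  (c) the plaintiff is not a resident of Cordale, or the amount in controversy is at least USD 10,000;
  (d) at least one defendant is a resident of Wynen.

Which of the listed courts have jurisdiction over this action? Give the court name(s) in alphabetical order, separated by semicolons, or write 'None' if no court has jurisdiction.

The Palmere High Bench:
  (a) No such written consent has been filed. Fails.
  (b) The claim is a property claim, which satisfies one of the alternatives. Met.
  (c) The claim is a property claim, not an employment claim, so this disjunct is met. Met.
  (d) The plaintiff resides in Lorrow, which is not Palmere, which satisfies one of the alternatives. Condition met.
  (e) The amount in controversy is USD 218,000, which meets the $10,000 floor. And the carve-out is inapplicable — the claim is a property claim, not a consumer claim. Condition met.
  → Not every requirement is met — no jurisdiction.
The Wynen Regional Court:
  (a) The claim is a property claim, not a tort claim. Condition met.
  (b) The amount in controversy is $218,000, which meets the $25,000 floor, so this disjunct is met. Satisfied.
  (c) The property lies in Galstead, not Wynen. The proviso rescues it, though: Emil Quill resides in Wynen. Condition met.
  (d) The claim is a property claim, not a tort claim. Condition not met.
  → Not every requirement is met — no jurisdiction.
The Civil Court of Wynen:
  (a) The claim is a property claim, not an employment claim — that alternative is enough. And the carve-out is inapplicable — the property lies in Galstead, not Wynen. Met.
  (b) Emil Quill resides in Wynen, so this disjunct is met. Satisfied.
  (c) The amount in controversy is USD 218,000, within the 243,000 dollars ceiling, which satisfies one of the alternatives. Condition met.
  (d) The plaintiff resides in Lorrow, which is not Wynen. And the carve-out is inapplicable — the amount in controversy is $218,000, above the 75,000 dollars ceiling. Satisfied.
  (e) The corporate defendant(s) have their principal place of business in Cordale, not Wynen; no contract (and hence no place of execution) is alleged — every alternative fails. Not met.
  → No jurisdiction.
The Circuit Court of Wynen:
  (a) The corporate defendant(s) are organised in Palmere, not Galstead. But the amount in controversy is 218,000 dollars, which meets the USD 15,000 floor, and the 'unless' clause therefore excuses the requirement. Met.
  (b) The claim is a property claim, not a contract claim, so this disjunct is met. Satisfied.
  (c) The plaintiff resides in Lorrow, which is not Cordale, so this disjunct is met. Satisfied.
  (d) Emil Quill resides in Wynen. Condition met.
  → All conditions met; jurisdiction exists.

the Circuit Court of Wynen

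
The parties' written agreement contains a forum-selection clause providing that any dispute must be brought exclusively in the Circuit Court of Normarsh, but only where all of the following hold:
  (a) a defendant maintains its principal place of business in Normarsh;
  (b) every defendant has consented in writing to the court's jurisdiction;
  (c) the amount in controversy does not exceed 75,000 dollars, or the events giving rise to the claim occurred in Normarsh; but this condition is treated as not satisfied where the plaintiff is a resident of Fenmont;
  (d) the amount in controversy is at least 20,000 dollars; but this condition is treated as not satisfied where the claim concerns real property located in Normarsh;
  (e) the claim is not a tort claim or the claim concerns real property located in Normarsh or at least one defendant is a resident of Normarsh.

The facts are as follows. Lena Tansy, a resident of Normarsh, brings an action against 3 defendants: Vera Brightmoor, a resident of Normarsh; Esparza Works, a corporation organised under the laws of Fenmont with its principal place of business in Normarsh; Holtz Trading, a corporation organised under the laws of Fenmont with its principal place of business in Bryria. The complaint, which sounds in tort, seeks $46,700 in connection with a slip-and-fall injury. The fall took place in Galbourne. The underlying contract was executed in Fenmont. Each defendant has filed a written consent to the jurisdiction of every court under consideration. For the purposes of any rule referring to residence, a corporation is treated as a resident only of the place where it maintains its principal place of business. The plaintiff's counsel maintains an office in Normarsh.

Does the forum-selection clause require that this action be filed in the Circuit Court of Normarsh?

Yes

The Circuit Court of Normarsh:
  (a) Esparza Works has its principal place of business in Normarsh. Condition met.
  (b) Every defendant has filed written consent. Met.
  (c) The amount in controversy is 46,700 dollars, within the USD 75,000 ceiling, so this disjunct is met. And the carve-out is inapplicable — the plaintiff resides in Normarsh, not Fenmont. Met.
  (d) The amount in controversy is 46,700 dollars, which meets the 20,000 dollars floor. And the carve-out is inapplicable — the claim does not concern real property. Satisfied.
  (e) Vera Brightmoor resides in Normarsh, so one alternative holds. Condition met.
  → The clause applies.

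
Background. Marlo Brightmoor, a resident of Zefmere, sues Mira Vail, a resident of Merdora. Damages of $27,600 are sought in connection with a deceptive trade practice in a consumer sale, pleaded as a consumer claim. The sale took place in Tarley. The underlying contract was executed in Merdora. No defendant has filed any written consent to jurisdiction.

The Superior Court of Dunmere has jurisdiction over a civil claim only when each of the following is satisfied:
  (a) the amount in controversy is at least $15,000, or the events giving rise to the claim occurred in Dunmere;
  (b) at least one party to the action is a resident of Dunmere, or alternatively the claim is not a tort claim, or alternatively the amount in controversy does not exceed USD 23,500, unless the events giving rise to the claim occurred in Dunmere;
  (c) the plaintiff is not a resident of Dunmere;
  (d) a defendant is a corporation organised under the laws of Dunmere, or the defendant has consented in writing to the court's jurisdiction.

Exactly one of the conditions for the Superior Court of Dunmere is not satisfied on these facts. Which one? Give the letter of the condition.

The Superior Court of Dunmere:
  (a) The amount in controversy is USD 27,600, which meets the $15,000 floor, so one alternative holds. Condition met.
  (b) The claim is a consumer claim, not a tort claim, which satisfies one of the alternatives. Satisfied.
  (c) The plaintiff resides in Zefmere, which is not Dunmere. Met.
  (d) No defendant is a corporation; no such written consent has been filed — none of the alternatives is met. Condition not met.
Only condition (d) fails.

(d)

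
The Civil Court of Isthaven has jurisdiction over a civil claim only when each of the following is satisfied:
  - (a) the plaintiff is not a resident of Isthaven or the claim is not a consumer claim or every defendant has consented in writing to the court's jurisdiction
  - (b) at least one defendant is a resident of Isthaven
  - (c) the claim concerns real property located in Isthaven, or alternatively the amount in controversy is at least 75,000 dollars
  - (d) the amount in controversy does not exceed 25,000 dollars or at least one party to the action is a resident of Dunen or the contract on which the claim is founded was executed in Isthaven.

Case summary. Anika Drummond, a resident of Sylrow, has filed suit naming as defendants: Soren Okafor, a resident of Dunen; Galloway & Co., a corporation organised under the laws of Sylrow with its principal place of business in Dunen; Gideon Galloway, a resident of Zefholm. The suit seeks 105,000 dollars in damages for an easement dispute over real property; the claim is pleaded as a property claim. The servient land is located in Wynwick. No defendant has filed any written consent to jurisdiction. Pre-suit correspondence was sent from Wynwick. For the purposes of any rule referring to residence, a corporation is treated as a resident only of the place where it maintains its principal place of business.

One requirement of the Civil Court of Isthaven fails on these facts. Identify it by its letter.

(b)

The Civil Court of Isthaven:
  (a) The plaintiff resides in Sylrow, which is not Isthaven, so this disjunct is met. Satisfied.
  (b) No defendant resides in Isthaven (they reside in Dunen, Dunen, Zefholm). Not satisfied.
  (c) The amount in controversy is $105,000, which meets the 75,000 dollars floor, which satisfies one of the alternatives. Met.
  (d) Soren Okafor resides in Dunen — that alternative is enough. Met.
Only condition (b) fails.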